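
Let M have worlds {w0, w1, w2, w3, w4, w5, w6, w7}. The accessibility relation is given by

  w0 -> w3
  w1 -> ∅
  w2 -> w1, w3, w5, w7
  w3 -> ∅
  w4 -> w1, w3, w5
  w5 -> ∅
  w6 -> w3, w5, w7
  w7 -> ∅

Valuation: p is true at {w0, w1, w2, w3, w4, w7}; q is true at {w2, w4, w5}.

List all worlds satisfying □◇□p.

{w1, w3, w5, w7}

w0: successors {w3}; ◇□p there: w3:F. ✗
w1: no successors, so □◇□p holds vacuously. ✓
w2: successors {w1, w3, w5, w7}; ◇□p there: w1:F, w3:F, w5:F, w7:F. ✗
w3: no successors, so □◇□p holds vacuously. ✓
w4: successors {w1, w3, w5}; ◇□p there: w1:F, w3:F, w5:F. ✗
w5: no successors, so □◇□p holds vacuously. ✓
w6: successors {w3, w5, w7}; ◇□p there: w3:F, w5:F, w7:F. ✗
w7: no successors, so □◇□p holds vacuously. ✓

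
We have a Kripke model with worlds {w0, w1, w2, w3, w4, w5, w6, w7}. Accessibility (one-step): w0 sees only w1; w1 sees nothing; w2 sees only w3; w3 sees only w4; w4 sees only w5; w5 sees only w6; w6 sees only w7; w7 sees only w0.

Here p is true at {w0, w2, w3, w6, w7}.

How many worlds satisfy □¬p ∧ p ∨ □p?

7

w0: □¬p ∧ p is T, □p is F. ✓
w1: □¬p ∧ p is F, □p is T. ✓
w2: □¬p ∧ p is F, □p is T. ✓
w3: □¬p ∧ p is T, □p is F. ✓
w4: □¬p ∧ p is F, □p is F. ✗
w5: □¬p ∧ p is F, □p is T. ✓
w6: □¬p ∧ p is F, □p is T. ✓
w7: □¬p ∧ p is F, □p is T. ✓
Satisfying worlds: {w0, w1, w2, w3, w5, w6, w7}.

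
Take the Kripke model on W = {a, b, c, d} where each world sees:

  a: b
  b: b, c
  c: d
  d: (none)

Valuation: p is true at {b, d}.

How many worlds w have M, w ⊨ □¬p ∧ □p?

1

a: □¬p is F, □p is T. ✗
b: □¬p is F, □p is F. ✗
c: □¬p is F, □p is T. ✗
d: □¬p is T, □p is T. ✓
Satisfying worlds: {d}.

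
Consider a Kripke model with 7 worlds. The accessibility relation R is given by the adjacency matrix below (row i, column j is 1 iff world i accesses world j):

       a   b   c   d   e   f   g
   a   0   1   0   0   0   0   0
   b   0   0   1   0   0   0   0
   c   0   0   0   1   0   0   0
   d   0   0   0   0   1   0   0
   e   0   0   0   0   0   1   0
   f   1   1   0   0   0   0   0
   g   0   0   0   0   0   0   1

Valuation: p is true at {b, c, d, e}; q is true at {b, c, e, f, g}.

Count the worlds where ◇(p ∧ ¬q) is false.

a: successors {b}; p ∧ ¬q there: b:F. ✗
b: successors {c}; p ∧ ¬q there: c:F. ✗
c: successors {d}; p ∧ ¬q there: d:T. ✓
d: successors {e}; p ∧ ¬q there: e:F. ✗
e: successors {f}; p ∧ ¬q there: f:F. ✗
f: successors {a, b}; p ∧ ¬q there: a:F, b:F. ✗
g: successors {g}; p ∧ ¬q there: g:F. ✗
Satisfying worlds: {c}.
So ◇(p ∧ ¬q) fails at the other 6 worlds.

6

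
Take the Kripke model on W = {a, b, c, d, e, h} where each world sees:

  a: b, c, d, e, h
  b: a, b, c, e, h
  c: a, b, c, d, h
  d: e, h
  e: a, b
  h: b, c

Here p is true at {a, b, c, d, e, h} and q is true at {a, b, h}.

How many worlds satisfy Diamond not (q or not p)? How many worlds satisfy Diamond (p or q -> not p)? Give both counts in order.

For Diamond not (q or not p):
a: successors {b, c, d, e, h}; not (q or not p) there: b:F, c:T, d:T, e:T, h:F. ✓
b: successors {a, b, c, e, h}; not (q or not p) there: a:F, b:F, c:T, e:T, h:F. ✓
c: successors {a, b, c, d, h}; not (q or not p) there: a:F, b:F, c:T, d:T, h:F. ✓
d: successors {e, h}; not (q or not p) there: e:T, h:F. ✓
e: successors {a, b}; not (q or not p) there: a:F, b:F. ✗
h: successors {b, c}; not (q or not p) there: b:F, c:T. ✓
— 5 worlds.
For Diamond (p or q -> not p):
a: successors {b, c, d, e, h}; p or q -> not p there: b:F, c:F, d:F, e:F, h:F. ✗
b: successors {a, b, c, e, h}; p or q -> not p there: a:F, b:F, c:F, e:F, h:F. ✗
c: successors {a, b, c, d, h}; p or q -> not p there: a:F, b:F, c:F, d:F, h:F. ✗
d: successors {e, h}; p or q -> not p there: e:F, h:F. ✗
e: successors {a, b}; p or q -> not p there: a:F, b:F. ✗
h: successors {b, c}; p or q -> not p there: b:F, c:F. ✗
— 0 worlds.

5 and 0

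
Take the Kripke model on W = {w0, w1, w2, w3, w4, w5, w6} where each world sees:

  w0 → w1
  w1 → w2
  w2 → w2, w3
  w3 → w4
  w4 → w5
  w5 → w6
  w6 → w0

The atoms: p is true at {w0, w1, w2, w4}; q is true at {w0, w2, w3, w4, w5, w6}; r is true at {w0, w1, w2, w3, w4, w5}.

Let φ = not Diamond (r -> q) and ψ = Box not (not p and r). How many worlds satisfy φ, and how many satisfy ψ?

1 and 5

For not Diamond (r -> q):
w0: Diamond (r -> q) is F. ✓
w1: Diamond (r -> q) is T. ✗
w2: Diamond (r -> q) is T. ✗
w3: Diamond (r -> q) is T. ✗
w4: Diamond (r -> q) is T. ✗
w5: Diamond (r -> q) is T. ✗
w6: Diamond (r -> q) is T. ✗
— 1 world.
For Box not (not p and r):
w0: successors {w1}; not (not p and r) there: w1:T. ✓
w1: successors {w2}; not (not p and r) there: w2:T. ✓
w2: successors {w2, w3}; not (not p and r) there: w2:T, w3:F. ✗
w3: successors {w4}; not (not p and r) there: w4:T. ✓
w4: successors {w5}; not (not p and r) there: w5:F. ✗
w5: successors {w6}; not (not p and r) there: w6:T. ✓
w6: successors {w0}; not (not p and r) there: w0:T. ✓
— 5 worlds.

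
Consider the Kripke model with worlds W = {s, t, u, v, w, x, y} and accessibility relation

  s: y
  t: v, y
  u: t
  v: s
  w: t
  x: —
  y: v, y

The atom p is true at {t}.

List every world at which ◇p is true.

s: successors {y}; p there: y:F. ✗
t: successors {v, y}; p there: v:F, y:F. ✗
u: successors {t}; p there: t:T. ✓
v: successors {s}; p there: s:F. ✗
w: successors {t}; p there: t:T. ✓
x: no successors, so ◇p fails. ✗
y: successors {v, y}; p there: v:F, y:F. ✗

{u, w}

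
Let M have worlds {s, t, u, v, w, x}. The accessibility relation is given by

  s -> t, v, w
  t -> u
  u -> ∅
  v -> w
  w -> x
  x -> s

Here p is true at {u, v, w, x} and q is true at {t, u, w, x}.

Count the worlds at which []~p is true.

2

s: successors {t, v, w}; ~p there: t:T, v:F, w:F. ✗
t: successors {u}; ~p there: u:F. ✗
u: no successors, so []~p holds vacuously. ✓
v: successors {w}; ~p there: w:F. ✗
w: successors {x}; ~p there: x:F. ✗
x: successors {s}; ~p there: s:T. ✓
Satisfying worlds: {u, x}.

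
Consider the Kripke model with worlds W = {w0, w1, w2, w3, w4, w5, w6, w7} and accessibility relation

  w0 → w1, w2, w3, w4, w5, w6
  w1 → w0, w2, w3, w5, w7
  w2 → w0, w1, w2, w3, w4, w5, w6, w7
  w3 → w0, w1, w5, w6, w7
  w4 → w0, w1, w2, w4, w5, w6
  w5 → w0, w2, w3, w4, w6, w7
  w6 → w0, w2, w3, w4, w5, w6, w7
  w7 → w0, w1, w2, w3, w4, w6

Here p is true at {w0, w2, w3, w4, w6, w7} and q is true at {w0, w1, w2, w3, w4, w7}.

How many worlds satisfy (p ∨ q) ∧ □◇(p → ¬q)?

7

w0: p ∨ q is T, □◇(p → ¬q) is T. ✓
w1: p ∨ q is T, □◇(p → ¬q) is T. ✓
w2: p ∨ q is T, □◇(p → ¬q) is T. ✓
w3: p ∨ q is T, □◇(p → ¬q) is T. ✓
w4: p ∨ q is T, □◇(p → ¬q) is T. ✓
w5: p ∨ q is F, □◇(p → ¬q) is T. ✗
w6: p ∨ q is T, □◇(p → ¬q) is T. ✓
w7: p ∨ q is T, □◇(p → ¬q) is T. ✓
Satisfying worlds: {w0, w1, w2, w3, w4, w6, w7}.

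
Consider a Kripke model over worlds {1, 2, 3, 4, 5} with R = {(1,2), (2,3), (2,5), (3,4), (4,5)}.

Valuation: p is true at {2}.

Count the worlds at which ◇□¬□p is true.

2

1: successors {2}; □¬□p there: 2:F. ✗
2: successors {3, 5}; □¬□p there: 3:T, 5:T. ✓
3: successors {4}; □¬□p there: 4:F. ✗
4: successors {5}; □¬□p there: 5:T. ✓
5: no successors, so ◇□¬□p fails. ✗
Satisfying worlds: {2, 4}.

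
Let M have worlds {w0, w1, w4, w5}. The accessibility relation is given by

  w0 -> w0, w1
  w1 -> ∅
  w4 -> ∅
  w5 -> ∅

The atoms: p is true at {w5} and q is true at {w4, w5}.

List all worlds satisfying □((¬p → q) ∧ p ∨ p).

{w1, w4, w5}

w0: successors {w0, w1}; (¬p → q) ∧ p ∨ p there: w0:F, w1:F. ✗
w1: no successors, so □((¬p → q) ∧ p ∨ p) holds vacuously. ✓
w4: no successors, so □((¬p → q) ∧ p ∨ p) holds vacuously. ✓
w5: no successors, so □((¬p → q) ∧ p ∨ p) holds vacuously. ✓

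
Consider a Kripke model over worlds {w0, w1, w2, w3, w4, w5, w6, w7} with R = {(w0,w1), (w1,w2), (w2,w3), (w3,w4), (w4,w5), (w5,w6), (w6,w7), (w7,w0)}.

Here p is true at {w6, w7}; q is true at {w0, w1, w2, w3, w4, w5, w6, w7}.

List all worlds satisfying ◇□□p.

{w3, w4}

w0: successors {w1}; □□p there: w1:F. ✗
w1: successors {w2}; □□p there: w2:F. ✗
w2: successors {w3}; □□p there: w3:F. ✗
w3: successors {w4}; □□p there: w4:T. ✓
w4: successors {w5}; □□p there: w5:T. ✓
w5: successors {w6}; □□p there: w6:F. ✗
w6: successors {w7}; □□p there: w7:F. ✗
w7: successors {w0}; □□p there: w0:F. ✗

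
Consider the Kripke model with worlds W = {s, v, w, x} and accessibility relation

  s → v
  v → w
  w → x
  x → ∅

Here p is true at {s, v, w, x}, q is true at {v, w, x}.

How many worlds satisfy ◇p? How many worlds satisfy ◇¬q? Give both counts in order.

For ◇p:
s: successors {v}; p there: v:T. ✓
v: successors {w}; p there: w:T. ✓
w: successors {x}; p there: x:T. ✓
x: no successors, so ◇p fails. ✗
— 3 worlds.
For ◇¬q:
s: successors {v}; ¬q there: v:F. ✗
v: successors {w}; ¬q there: w:F. ✗
w: successors {x}; ¬q there: x:F. ✗
x: no successors, so ◇¬q fails. ✗
— 0 worlds.

3 and 0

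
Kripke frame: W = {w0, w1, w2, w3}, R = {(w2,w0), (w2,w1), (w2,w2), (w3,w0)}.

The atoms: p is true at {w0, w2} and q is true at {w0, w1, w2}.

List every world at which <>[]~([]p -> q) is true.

w0: no successors, so <>[]~([]p -> q) fails. ✗
w1: no successors, so <>[]~([]p -> q) fails. ✗
w2: successors {w0, w1, w2}; []~([]p -> q) there: w0:T, w1:T, w2:F. ✓
w3: successors {w0}; []~([]p -> q) there: w0:T. ✓

{w2, w3}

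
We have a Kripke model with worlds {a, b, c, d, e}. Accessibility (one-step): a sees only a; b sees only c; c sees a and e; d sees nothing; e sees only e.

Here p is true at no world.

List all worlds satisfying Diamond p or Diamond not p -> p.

{d}

a: Diamond p or Diamond not p is T, p is F. ✗
b: Diamond p or Diamond not p is T, p is F. ✗
c: Diamond p or Diamond not p is T, p is F. ✗
d: Diamond p or Diamond not p is F, p is F. ✓
e: Diamond p or Diamond not p is T, p is F. ✗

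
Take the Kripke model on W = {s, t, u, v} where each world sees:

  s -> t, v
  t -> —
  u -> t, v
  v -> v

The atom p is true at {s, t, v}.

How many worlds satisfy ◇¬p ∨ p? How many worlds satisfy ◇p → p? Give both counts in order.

For ◇¬p ∨ p:
s: ◇¬p is F, p is T. ✓
t: ◇¬p is F, p is T. ✓
u: ◇¬p is F, p is F. ✗
v: ◇¬p is F, p is T. ✓
— 3 worlds.
For ◇p → p:
s: ◇p is T, p is T. ✓
t: ◇p is F, p is T. ✓
u: ◇p is T, p is F. ✗
v: ◇p is T, p is T. ✓
— 3 worlds.

3 and 3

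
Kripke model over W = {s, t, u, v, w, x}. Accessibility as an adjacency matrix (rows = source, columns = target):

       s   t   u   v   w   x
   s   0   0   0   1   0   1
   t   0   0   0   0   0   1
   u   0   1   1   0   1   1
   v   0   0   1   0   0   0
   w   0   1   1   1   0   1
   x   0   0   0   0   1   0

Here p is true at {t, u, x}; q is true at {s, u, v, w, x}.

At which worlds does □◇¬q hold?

{v, x}

s: successors {v, x}; ◇¬q there: v:F, x:F. ✗
t: successors {x}; ◇¬q there: x:F. ✗
u: successors {t, u, w, x}; ◇¬q there: t:F, u:T, w:T, x:F. ✗
v: successors {u}; ◇¬q there: u:T. ✓
w: successors {t, u, v, x}; ◇¬q there: t:F, u:T, v:F, x:F. ✗
x: successors {w}; ◇¬q there: w:T. ✓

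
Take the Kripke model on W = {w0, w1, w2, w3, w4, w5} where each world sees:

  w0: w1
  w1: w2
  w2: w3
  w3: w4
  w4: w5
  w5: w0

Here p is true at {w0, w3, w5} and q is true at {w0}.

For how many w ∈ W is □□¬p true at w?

w0: successors {w1}; □¬p there: w1:T. ✓
w1: successors {w2}; □¬p there: w2:F. ✗
w2: successors {w3}; □¬p there: w3:T. ✓
w3: successors {w4}; □¬p there: w4:F. ✗
w4: successors {w5}; □¬p there: w5:F. ✗
w5: successors {w0}; □¬p there: w0:T. ✓
Satisfying worlds: {w0, w2, w5}.

3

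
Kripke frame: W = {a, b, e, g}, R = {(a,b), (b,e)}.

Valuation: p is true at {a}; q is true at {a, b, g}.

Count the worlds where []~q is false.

1

a: successors {b}; ~q there: b:F. ✗
b: successors {e}; ~q there: e:T. ✓
e: no successors, so []~q holds vacuously. ✓
g: no successors, so []~q holds vacuously. ✓
Satisfying worlds: {b, e, g}.
So []~q fails at the other 1 world.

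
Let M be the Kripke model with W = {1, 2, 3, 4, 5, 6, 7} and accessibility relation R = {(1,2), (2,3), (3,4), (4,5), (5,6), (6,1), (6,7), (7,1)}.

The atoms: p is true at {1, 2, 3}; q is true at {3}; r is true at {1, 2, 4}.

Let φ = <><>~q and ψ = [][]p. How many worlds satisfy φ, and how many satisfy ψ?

For <><>~q:
1: successors {2}; <>~q there: 2:F. ✗
2: successors {3}; <>~q there: 3:T. ✓
3: successors {4}; <>~q there: 4:T. ✓
4: successors {5}; <>~q there: 5:T. ✓
5: successors {6}; <>~q there: 6:T. ✓
6: successors {1, 7}; <>~q there: 1:T, 7:T. ✓
7: successors {1}; <>~q there: 1:T. ✓
— 6 worlds.
For [][]p:
1: successors {2}; []p there: 2:T. ✓
2: successors {3}; []p there: 3:F. ✗
3: successors {4}; []p there: 4:F. ✗
4: successors {5}; []p there: 5:F. ✗
5: successors {6}; []p there: 6:F. ✗
6: successors {1, 7}; []p there: 1:T, 7:T. ✓
7: successors {1}; []p there: 1:T. ✓
— 3 worlds.

6 and 3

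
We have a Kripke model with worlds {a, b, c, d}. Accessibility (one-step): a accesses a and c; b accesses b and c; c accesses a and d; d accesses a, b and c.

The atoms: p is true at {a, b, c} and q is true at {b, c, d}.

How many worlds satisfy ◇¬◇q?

a: successors {a, c}; ¬◇q there: a:F, c:F. ✗
b: successors {b, c}; ¬◇q there: b:F, c:F. ✗
c: successors {a, d}; ¬◇q there: a:F, d:F. ✗
d: successors {a, b, c}; ¬◇q there: a:F, b:F, c:F. ✗
Satisfying worlds: ∅.

0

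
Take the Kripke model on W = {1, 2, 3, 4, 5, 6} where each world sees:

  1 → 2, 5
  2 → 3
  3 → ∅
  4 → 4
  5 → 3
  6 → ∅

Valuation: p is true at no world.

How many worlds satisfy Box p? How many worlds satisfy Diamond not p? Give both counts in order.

2 and 4

For Box p:
1: successors {2, 5}; p there: 2:F, 5:F. ✗
2: successors {3}; p there: 3:F. ✗
3: no successors, so Box p holds vacuously. ✓
4: successors {4}; p there: 4:F. ✗
5: successors {3}; p there: 3:F. ✗
6: no successors, so Box p holds vacuously. ✓
— 2 worlds.
For Diamond not p:
1: successors {2, 5}; not p there: 2:T, 5:T. ✓
2: successors {3}; not p there: 3:T. ✓
3: no successors, so Diamond not p fails. ✗
4: successors {4}; not p there: 4:T. ✓
5: successors {3}; not p there: 3:T. ✓
6: no successors, so Diamond not p fails. ✗
— 4 worlds.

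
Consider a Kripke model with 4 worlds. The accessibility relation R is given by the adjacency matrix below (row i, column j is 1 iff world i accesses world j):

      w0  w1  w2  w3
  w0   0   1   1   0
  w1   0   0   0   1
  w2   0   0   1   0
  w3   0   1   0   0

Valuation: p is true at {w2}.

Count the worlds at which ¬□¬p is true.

2

w0: □¬p is F. ✓
w1: □¬p is T. ✗
w2: □¬p is F. ✓
w3: □¬p is T. ✗
Satisfying worlds: {w0, w2}.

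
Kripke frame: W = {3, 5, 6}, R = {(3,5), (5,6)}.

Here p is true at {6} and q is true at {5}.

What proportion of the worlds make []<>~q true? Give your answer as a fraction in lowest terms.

3: successors {5}; <>~q there: 5:T. ✓
5: successors {6}; <>~q there: 6:F. ✗
6: no successors, so []<>~q holds vacuously. ✓
That's 2 of 3 worlds, so 2/3.

2/3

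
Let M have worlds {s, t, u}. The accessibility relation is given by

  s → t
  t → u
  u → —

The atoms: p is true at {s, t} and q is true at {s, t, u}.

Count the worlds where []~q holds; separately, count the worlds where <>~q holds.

1 and 0

For []~q:
s: successors {t}; ~q there: t:F. ✗
t: successors {u}; ~q there: u:F. ✗
u: no successors, so []~q holds vacuously. ✓
— 1 world.
For <>~q:
s: successors {t}; ~q there: t:F. ✗
t: successors {u}; ~q there: u:F. ✗
u: no successors, so <>~q fails. ✗
— 0 worlds.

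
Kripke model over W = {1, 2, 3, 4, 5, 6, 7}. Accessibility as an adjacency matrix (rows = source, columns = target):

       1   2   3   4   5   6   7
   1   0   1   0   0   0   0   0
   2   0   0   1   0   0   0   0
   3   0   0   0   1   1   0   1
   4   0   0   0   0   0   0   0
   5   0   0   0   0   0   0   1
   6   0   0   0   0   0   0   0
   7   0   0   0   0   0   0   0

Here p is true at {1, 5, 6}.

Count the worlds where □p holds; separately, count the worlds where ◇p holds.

3 and 1

For □p:
1: successors {2}; p there: 2:F. ✗
2: successors {3}; p there: 3:F. ✗
3: successors {4, 5, 7}; p there: 4:F, 5:T, 7:F. ✗
4: no successors, so □p holds vacuously. ✓
5: successors {7}; p there: 7:F. ✗
6: no successors, so □p holds vacuously. ✓
7: no successors, so □p holds vacuously. ✓
— 3 worlds.
For ◇p:
1: successors {2}; p there: 2:F. ✗
2: successors {3}; p there: 3:F. ✗
3: successors {4, 5, 7}; p there: 4:F, 5:T, 7:F. ✓
4: no successors, so ◇p fails. ✗
5: successors {7}; p there: 7:F. ✗
6: no successors, so ◇p fails. ✗
7: no successors, so ◇p fails. ✗
— 1 world.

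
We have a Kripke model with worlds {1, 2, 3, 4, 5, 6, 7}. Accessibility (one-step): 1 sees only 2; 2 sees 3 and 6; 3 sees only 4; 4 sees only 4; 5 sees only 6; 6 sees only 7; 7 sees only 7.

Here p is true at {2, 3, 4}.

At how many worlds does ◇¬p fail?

1: successors {2}; ¬p there: 2:F. ✗
2: successors {3, 6}; ¬p there: 3:F, 6:T. ✓
3: successors {4}; ¬p there: 4:F. ✗
4: successors {4}; ¬p there: 4:F. ✗
5: successors {6}; ¬p there: 6:T. ✓
6: successors {7}; ¬p there: 7:T. ✓
7: successors {7}; ¬p there: 7:T. ✓
Satisfying worlds: {2, 5, 6, 7}.
So ◇¬p fails at the other 3 worlds.

3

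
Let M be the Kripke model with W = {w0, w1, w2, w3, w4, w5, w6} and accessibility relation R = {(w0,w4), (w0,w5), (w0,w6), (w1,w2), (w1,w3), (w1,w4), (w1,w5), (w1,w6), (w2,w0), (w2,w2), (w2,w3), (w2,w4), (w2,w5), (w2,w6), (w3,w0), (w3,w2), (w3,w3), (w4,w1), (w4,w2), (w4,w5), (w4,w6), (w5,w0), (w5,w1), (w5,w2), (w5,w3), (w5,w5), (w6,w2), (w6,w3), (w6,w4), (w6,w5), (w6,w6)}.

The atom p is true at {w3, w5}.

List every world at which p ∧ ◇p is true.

{w3, w5}

w0: p is F, ◇p is T. ✗
w1: p is F, ◇p is T. ✗
w2: p is F, ◇p is T. ✗
w3: p is T, ◇p is T. ✓
w4: p is F, ◇p is T. ✗
w5: p is T, ◇p is T. ✓
w6: p is F, ◇p is T. ✗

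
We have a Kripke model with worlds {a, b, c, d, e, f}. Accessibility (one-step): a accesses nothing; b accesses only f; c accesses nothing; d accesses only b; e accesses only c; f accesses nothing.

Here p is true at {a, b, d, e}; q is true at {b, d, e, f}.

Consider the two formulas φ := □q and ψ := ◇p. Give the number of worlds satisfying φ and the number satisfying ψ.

5 and 1

For □q:
a: no successors, so □q holds vacuously. ✓
b: successors {f}; q there: f:T. ✓
c: no successors, so □q holds vacuously. ✓
d: successors {b}; q there: b:T. ✓
e: successors {c}; q there: c:F. ✗
f: no successors, so □q holds vacuously. ✓
— 5 worlds.
For ◇p:
a: no successors, so ◇p fails. ✗
b: successors {f}; p there: f:F. ✗
c: no successors, so ◇p fails. ✗
d: successors {b}; p there: b:T. ✓
e: successors {c}; p there: c:F. ✗
f: no successors, so ◇p fails. ✗
— 1 world.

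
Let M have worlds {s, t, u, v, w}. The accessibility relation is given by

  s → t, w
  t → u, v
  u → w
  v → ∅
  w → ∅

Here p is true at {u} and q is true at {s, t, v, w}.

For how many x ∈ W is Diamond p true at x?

s: successors {t, w}; p there: t:F, w:F. ✗
t: successors {u, v}; p there: u:T, v:F. ✓
u: successors {w}; p there: w:F. ✗
v: no successors, so Diamond p fails. ✗
w: no successors, so Diamond p fails. ✗
Satisfying worlds: {t}.

1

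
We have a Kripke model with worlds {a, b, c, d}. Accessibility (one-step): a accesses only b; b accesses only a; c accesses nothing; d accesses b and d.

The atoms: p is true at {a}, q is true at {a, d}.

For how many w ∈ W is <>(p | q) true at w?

2

a: successors {b}; p | q there: b:F. ✗
b: successors {a}; p | q there: a:T. ✓
c: no successors, so <>(p | q) fails. ✗
d: successors {b, d}; p | q there: b:F, d:T. ✓
Satisfying worlds: {b, d}.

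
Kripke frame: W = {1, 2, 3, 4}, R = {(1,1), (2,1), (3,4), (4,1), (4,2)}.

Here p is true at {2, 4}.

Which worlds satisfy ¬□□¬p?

1: □□¬p is T. ✗
2: □□¬p is T. ✗
3: □□¬p is F. ✓
4: □□¬p is T. ✗

{3}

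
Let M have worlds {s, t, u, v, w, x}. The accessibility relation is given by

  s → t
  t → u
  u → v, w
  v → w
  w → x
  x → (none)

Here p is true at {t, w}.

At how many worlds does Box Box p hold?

s: successors {t}; Box p there: t:F. ✗
t: successors {u}; Box p there: u:F. ✗
u: successors {v, w}; Box p there: v:T, w:F. ✗
v: successors {w}; Box p there: w:F. ✗
w: successors {x}; Box p there: x:T. ✓
x: no successors, so Box Box p holds vacuously. ✓
Satisfying worlds: {w, x}.

2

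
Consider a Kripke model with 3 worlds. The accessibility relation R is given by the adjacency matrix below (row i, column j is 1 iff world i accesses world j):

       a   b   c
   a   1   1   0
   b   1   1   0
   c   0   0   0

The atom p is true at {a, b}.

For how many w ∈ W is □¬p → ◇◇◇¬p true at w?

a: □¬p is F, ◇◇◇¬p is F. ✓
b: □¬p is F, ◇◇◇¬p is F. ✓
c: □¬p is T, ◇◇◇¬p is F. ✗
Satisfying worlds: {a, b}.

2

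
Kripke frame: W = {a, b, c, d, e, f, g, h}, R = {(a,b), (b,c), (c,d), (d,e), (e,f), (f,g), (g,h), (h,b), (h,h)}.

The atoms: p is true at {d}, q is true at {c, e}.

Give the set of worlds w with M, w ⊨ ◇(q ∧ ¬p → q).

{a, b, c, d, e, f, g, h}

a: successors {b}; q ∧ ¬p → q there: b:T. ✓
b: successors {c}; q ∧ ¬p → q there: c:T. ✓
c: successors {d}; q ∧ ¬p → q there: d:T. ✓
d: successors {e}; q ∧ ¬p → q there: e:T. ✓
e: successors {f}; q ∧ ¬p → q there: f:T. ✓
f: successors {g}; q ∧ ¬p → q there: g:T. ✓
g: successors {h}; q ∧ ¬p → q there: h:T. ✓
h: successors {b, h}; q ∧ ¬p → q there: b:T, h:T. ✓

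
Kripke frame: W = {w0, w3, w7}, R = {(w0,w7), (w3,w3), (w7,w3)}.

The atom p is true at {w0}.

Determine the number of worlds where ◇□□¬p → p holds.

w0: ◇□□¬p is T, p is T. ✓
w3: ◇□□¬p is T, p is F. ✗
w7: ◇□□¬p is T, p is F. ✗
Satisfying worlds: {w0}.

1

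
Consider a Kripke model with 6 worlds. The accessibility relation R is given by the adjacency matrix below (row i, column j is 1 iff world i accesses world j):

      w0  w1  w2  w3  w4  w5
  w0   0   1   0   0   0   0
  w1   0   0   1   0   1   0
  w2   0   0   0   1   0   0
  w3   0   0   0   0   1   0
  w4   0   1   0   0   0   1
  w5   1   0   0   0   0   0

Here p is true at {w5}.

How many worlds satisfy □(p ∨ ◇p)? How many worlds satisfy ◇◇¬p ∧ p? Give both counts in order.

For □(p ∨ ◇p):
w0: successors {w1}; p ∨ ◇p there: w1:F. ✗
w1: successors {w2, w4}; p ∨ ◇p there: w2:F, w4:T. ✗
w2: successors {w3}; p ∨ ◇p there: w3:F. ✗
w3: successors {w4}; p ∨ ◇p there: w4:T. ✓
w4: successors {w1, w5}; p ∨ ◇p there: w1:F, w5:T. ✗
w5: successors {w0}; p ∨ ◇p there: w0:F. ✗
— 1 world.
For ◇◇¬p ∧ p:
w0: ◇◇¬p is T, p is F. ✗
w1: ◇◇¬p is T, p is F. ✗
w2: ◇◇¬p is T, p is F. ✗
w3: ◇◇¬p is T, p is F. ✗
w4: ◇◇¬p is T, p is F. ✗
w5: ◇◇¬p is T, p is T. ✓
— 1 world.

1 and 1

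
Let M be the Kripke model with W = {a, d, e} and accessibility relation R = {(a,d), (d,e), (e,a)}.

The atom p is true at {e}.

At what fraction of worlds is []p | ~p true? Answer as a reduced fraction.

2/3

a: []p is F, ~p is T. ✓
d: []p is T, ~p is T. ✓
e: []p is F, ~p is F. ✗
That's 2 of 3 worlds, so 2/3.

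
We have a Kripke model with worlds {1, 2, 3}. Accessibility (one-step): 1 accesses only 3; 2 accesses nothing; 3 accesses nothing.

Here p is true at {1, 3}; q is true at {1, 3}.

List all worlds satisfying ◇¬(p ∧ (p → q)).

∅

1: successors {3}; ¬(p ∧ (p → q)) there: 3:F. ✗
2: no successors, so ◇¬(p ∧ (p → q)) fails. ✗
3: no successors, so ◇¬(p ∧ (p → q)) fails. ✗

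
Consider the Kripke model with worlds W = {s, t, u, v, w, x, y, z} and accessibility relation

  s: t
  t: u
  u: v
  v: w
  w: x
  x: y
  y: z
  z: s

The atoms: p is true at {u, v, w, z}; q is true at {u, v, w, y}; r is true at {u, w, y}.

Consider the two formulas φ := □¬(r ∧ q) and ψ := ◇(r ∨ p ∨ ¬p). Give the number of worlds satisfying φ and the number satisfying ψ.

5 and 8

For □¬(r ∧ q):
s: successors {t}; ¬(r ∧ q) there: t:T. ✓
t: successors {u}; ¬(r ∧ q) there: u:F. ✗
u: successors {v}; ¬(r ∧ q) there: v:T. ✓
v: successors {w}; ¬(r ∧ q) there: w:F. ✗
w: successors {x}; ¬(r ∧ q) there: x:T. ✓
x: successors {y}; ¬(r ∧ q) there: y:F. ✗
y: successors {z}; ¬(r ∧ q) there: z:T. ✓
z: successors {s}; ¬(r ∧ q) there: s:T. ✓
— 5 worlds.
For ◇(r ∨ p ∨ ¬p):
s: successors {t}; r ∨ p ∨ ¬p there: t:T. ✓
t: successors {u}; r ∨ p ∨ ¬p there: u:T. ✓
u: successors {v}; r ∨ p ∨ ¬p there: v:T. ✓
v: successors {w}; r ∨ p ∨ ¬p there: w:T. ✓
w: successors {x}; r ∨ p ∨ ¬p there: x:T. ✓
x: successors {y}; r ∨ p ∨ ¬p there: y:T. ✓
y: successors {z}; r ∨ p ∨ ¬p there: z:T. ✓
z: successors {s}; r ∨ p ∨ ¬p there: s:T. ✓
— 8 worlds.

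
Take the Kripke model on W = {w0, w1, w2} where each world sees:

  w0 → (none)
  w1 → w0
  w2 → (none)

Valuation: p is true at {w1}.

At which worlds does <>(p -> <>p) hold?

w0: no successors, so <>(p -> <>p) fails. ✗
w1: successors {w0}; p -> <>p there: w0:T. ✓
w2: no successors, so <>(p -> <>p) fails. ✗

{w1}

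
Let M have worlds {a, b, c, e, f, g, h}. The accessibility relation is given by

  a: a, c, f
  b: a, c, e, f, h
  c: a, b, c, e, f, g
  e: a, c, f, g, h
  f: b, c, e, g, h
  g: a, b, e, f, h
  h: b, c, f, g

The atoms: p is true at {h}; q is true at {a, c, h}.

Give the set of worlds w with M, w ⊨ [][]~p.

a: successors {a, c, f}; []~p there: a:T, c:T, f:F. ✗
b: successors {a, c, e, f, h}; []~p there: a:T, c:T, e:F, f:F, h:T. ✗
c: successors {a, b, c, e, f, g}; []~p there: a:T, b:F, c:T, e:F, f:F, g:F. ✗
e: successors {a, c, f, g, h}; []~p there: a:T, c:T, f:F, g:F, h:T. ✗
f: successors {b, c, e, g, h}; []~p there: b:F, c:T, e:F, g:F, h:T. ✗
g: successors {a, b, e, f, h}; []~p there: a:T, b:F, e:F, f:F, h:T. ✗
h: successors {b, c, f, g}; []~p there: b:F, c:T, f:F, g:F. ✗

∅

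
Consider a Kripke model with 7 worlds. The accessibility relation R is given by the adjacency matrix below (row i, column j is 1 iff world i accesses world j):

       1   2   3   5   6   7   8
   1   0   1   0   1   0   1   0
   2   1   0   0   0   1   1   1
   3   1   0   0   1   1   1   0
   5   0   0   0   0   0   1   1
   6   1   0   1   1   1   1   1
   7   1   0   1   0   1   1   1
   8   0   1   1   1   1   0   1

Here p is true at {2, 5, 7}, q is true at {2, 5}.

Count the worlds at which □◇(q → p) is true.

1: successors {2, 5, 7}; ◇(q → p) there: 2:T, 5:T, 7:T. ✓
2: successors {1, 6, 7, 8}; ◇(q → p) there: 1:T, 6:T, 7:T, 8:T. ✓
3: successors {1, 5, 6, 7}; ◇(q → p) there: 1:T, 5:T, 6:T, 7:T. ✓
5: successors {7, 8}; ◇(q → p) there: 7:T, 8:T. ✓
6: successors {1, 3, 5, 6, 7, 8}; ◇(q → p) there: 1:T, 3:T, 5:T, 6:T, 7:T, 8:T. ✓
7: successors {1, 3, 6, 7, 8}; ◇(q → p) there: 1:T, 3:T, 6:T, 7:T, 8:T. ✓
8: successors {2, 3, 5, 6, 8}; ◇(q → p) there: 2:T, 3:T, 5:T, 6:T, 8:T. ✓
Satisfying worlds: {1, 2, 3, 5, 6, 7, 8}.

7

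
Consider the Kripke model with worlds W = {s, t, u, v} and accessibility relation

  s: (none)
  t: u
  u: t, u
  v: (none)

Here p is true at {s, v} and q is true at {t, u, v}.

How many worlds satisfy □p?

2

s: no successors, so □p holds vacuously. ✓
t: successors {u}; p there: u:F. ✗
u: successors {t, u}; p there: t:F, u:F. ✗
v: no successors, so □p holds vacuously. ✓
Satisfying worlds: {s, v}.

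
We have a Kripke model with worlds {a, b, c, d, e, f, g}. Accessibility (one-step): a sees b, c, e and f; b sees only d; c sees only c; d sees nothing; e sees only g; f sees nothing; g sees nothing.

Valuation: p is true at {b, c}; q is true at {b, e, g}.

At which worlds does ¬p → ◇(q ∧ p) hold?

{a, b, c}

a: ¬p is T, ◇(q ∧ p) is T. ✓
b: ¬p is F, ◇(q ∧ p) is F. ✓
c: ¬p is F, ◇(q ∧ p) is F. ✓
d: ¬p is T, ◇(q ∧ p) is F. ✗
e: ¬p is T, ◇(q ∧ p) is F. ✗
f: ¬p is T, ◇(q ∧ p) is F. ✗
g: ¬p is T, ◇(q ∧ p) is F. ✗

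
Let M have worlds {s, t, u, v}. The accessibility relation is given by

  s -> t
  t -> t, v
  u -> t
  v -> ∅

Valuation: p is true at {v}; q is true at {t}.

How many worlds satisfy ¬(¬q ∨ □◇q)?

1

s: ¬q ∨ □◇q is T. ✗
t: ¬q ∨ □◇q is F. ✓
u: ¬q ∨ □◇q is T. ✗
v: ¬q ∨ □◇q is T. ✗
Satisfying worlds: {t}.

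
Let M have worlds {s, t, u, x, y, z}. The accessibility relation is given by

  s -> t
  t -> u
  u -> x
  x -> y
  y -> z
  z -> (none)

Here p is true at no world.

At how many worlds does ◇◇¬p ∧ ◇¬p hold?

s: ◇◇¬p is T, ◇¬p is T. ✓
t: ◇◇¬p is T, ◇¬p is T. ✓
u: ◇◇¬p is T, ◇¬p is T. ✓
x: ◇◇¬p is T, ◇¬p is T. ✓
y: ◇◇¬p is F, ◇¬p is T. ✗
z: ◇◇¬p is F, ◇¬p is F. ✗
Satisfying worlds: {s, t, u, x}.

4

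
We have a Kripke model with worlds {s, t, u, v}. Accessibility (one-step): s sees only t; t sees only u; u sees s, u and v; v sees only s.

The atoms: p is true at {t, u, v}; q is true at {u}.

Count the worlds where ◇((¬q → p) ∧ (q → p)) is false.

1

s: successors {t}; (¬q → p) ∧ (q → p) there: t:T. ✓
t: successors {u}; (¬q → p) ∧ (q → p) there: u:T. ✓
u: successors {s, u, v}; (¬q → p) ∧ (q → p) there: s:F, u:T, v:T. ✓
v: successors {s}; (¬q → p) ∧ (q → p) there: s:F. ✗
Satisfying worlds: {s, t, u}.
So ◇((¬q → p) ∧ (q → p)) fails at the other 1 world.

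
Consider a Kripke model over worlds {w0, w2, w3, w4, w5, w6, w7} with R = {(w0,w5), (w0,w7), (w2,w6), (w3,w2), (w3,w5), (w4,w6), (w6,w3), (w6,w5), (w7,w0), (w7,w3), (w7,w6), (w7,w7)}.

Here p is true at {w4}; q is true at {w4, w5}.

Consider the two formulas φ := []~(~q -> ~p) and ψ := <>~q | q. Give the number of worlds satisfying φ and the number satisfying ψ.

For []~(~q -> ~p):
w0: successors {w5, w7}; ~(~q -> ~p) there: w5:F, w7:F. ✗
w2: successors {w6}; ~(~q -> ~p) there: w6:F. ✗
w3: successors {w2, w5}; ~(~q -> ~p) there: w2:F, w5:F. ✗
w4: successors {w6}; ~(~q -> ~p) there: w6:F. ✗
w5: no successors, so []~(~q -> ~p) holds vacuously. ✓
w6: successors {w3, w5}; ~(~q -> ~p) there: w3:F, w5:F. ✗
w7: successors {w0, w3, w6, w7}; ~(~q -> ~p) there: w0:F, w3:F, w6:F, w7:F. ✗
— 1 world.
For <>~q | q:
w0: <>~q is T, q is F. ✓
w2: <>~q is T, q is F. ✓
w3: <>~q is T, q is F. ✓
w4: <>~q is T, q is T. ✓
w5: <>~q is F, q is T. ✓
w6: <>~q is T, q is F. ✓
w7: <>~q is T, q is F. ✓
— 7 worlds.

1 and 7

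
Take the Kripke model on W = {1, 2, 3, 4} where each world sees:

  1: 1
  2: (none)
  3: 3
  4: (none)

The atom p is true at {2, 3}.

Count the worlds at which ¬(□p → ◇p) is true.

1: □p → ◇p is T. ✗
2: □p → ◇p is F. ✓
3: □p → ◇p is T. ✗
4: □p → ◇p is F. ✓
Satisfying worlds: {2, 4}.

2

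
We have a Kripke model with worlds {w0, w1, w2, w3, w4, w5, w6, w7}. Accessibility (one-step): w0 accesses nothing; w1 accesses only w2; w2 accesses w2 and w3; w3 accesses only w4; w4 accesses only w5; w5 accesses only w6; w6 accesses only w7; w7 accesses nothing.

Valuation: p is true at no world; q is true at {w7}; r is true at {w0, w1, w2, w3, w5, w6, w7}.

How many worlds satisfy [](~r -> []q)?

7

w0: no successors, so [](~r -> []q) holds vacuously. ✓
w1: successors {w2}; ~r -> []q there: w2:T. ✓
w2: successors {w2, w3}; ~r -> []q there: w2:T, w3:T. ✓
w3: successors {w4}; ~r -> []q there: w4:F. ✗
w4: successors {w5}; ~r -> []q there: w5:T. ✓
w5: successors {w6}; ~r -> []q there: w6:T. ✓
w6: successors {w7}; ~r -> []q there: w7:T. ✓
w7: no successors, so [](~r -> []q) holds vacuously. ✓
Satisfying worlds: {w0, w1, w2, w4, w5, w6, w7}.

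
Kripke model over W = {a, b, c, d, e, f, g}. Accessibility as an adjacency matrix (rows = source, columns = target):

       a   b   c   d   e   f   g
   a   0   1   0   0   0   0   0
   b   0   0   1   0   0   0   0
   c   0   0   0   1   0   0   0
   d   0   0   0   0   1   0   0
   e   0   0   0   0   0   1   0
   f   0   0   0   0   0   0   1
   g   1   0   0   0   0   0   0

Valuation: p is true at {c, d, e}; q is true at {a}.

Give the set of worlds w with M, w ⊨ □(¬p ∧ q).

a: successors {b}; ¬p ∧ q there: b:F. ✗
b: successors {c}; ¬p ∧ q there: c:F. ✗
c: successors {d}; ¬p ∧ q there: d:F. ✗
d: successors {e}; ¬p ∧ q there: e:F. ✗
e: successors {f}; ¬p ∧ q there: f:F. ✗
f: successors {g}; ¬p ∧ q there: g:F. ✗
g: successors {a}; ¬p ∧ q there: a:T. ✓

{g}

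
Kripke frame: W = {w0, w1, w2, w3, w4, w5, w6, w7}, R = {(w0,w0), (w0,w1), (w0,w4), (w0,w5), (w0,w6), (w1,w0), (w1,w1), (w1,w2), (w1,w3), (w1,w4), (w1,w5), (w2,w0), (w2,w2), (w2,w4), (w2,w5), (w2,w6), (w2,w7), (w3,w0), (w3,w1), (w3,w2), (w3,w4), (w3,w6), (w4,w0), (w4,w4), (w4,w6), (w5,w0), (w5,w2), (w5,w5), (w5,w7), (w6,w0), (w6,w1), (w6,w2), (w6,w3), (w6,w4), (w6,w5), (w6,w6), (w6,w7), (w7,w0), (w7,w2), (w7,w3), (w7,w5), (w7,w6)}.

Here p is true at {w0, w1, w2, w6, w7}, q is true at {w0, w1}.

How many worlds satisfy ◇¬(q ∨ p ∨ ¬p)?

0

w0: successors {w0, w1, w4, w5, w6}; ¬(q ∨ p ∨ ¬p) there: w0:F, w1:F, w4:F, w5:F, w6:F. ✗
w1: successors {w0, w1, w2, w3, w4, w5}; ¬(q ∨ p ∨ ¬p) there: w0:F, w1:F, w2:F, w3:F, w4:F, w5:F. ✗
w2: successors {w0, w2, w4, w5, w6, w7}; ¬(q ∨ p ∨ ¬p) there: w0:F, w2:F, w4:F, w5:F, w6:F, w7:F. ✗
w3: successors {w0, w1, w2, w4, w6}; ¬(q ∨ p ∨ ¬p) there: w0:F, w1:F, w2:F, w4:F, w6:F. ✗
w4: successors {w0, w4, w6}; ¬(q ∨ p ∨ ¬p) there: w0:F, w4:F, w6:F. ✗
w5: successors {w0, w2, w5, w7}; ¬(q ∨ p ∨ ¬p) there: w0:F, w2:F, w5:F, w7:F. ✗
w6: successors {w0, w1, w2, w3, w4, w5, w6, w7}; ¬(q ∨ p ∨ ¬p) there: w0:F, w1:F, w2:F, w3:F, w4:F, w5:F, w6:F, w7:F. ✗
w7: successors {w0, w2, w3, w5, w6}; ¬(q ∨ p ∨ ¬p) there: w0:F, w2:F, w3:F, w5:F, w6:F. ✗
Satisfying worlds: ∅.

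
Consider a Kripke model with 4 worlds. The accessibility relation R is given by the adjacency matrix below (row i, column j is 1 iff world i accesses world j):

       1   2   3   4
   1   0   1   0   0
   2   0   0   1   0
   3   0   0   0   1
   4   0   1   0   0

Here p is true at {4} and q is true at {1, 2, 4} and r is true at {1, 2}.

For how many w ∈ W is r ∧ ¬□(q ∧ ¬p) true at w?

1: r is T, ¬□(q ∧ ¬p) is F. ✗
2: r is T, ¬□(q ∧ ¬p) is T. ✓
3: r is F, ¬□(q ∧ ¬p) is T. ✗
4: r is F, ¬□(q ∧ ¬p) is F. ✗
Satisfying worlds: {2}.

1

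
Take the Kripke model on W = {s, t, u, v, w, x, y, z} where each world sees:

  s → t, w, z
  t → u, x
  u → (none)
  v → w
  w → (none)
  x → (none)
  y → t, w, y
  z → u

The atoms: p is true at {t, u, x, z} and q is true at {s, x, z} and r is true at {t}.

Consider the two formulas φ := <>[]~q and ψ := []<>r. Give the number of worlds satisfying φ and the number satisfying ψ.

For <>[]~q:
s: successors {t, w, z}; []~q there: t:F, w:T, z:T. ✓
t: successors {u, x}; []~q there: u:T, x:T. ✓
u: no successors, so <>[]~q fails. ✗
v: successors {w}; []~q there: w:T. ✓
w: no successors, so <>[]~q fails. ✗
x: no successors, so <>[]~q fails. ✗
y: successors {t, w, y}; []~q there: t:F, w:T, y:T. ✓
z: successors {u}; []~q there: u:T. ✓
— 5 worlds.
For []<>r:
s: successors {t, w, z}; <>r there: t:F, w:F, z:F. ✗
t: successors {u, x}; <>r there: u:F, x:F. ✗
u: no successors, so []<>r holds vacuously. ✓
v: successors {w}; <>r there: w:F. ✗
w: no successors, so []<>r holds vacuously. ✓
x: no successors, so []<>r holds vacuously. ✓
y: successors {t, w, y}; <>r there: t:F, w:F, y:T. ✗
z: successors {u}; <>r there: u:F. ✗
— 3 worlds.

5 and 3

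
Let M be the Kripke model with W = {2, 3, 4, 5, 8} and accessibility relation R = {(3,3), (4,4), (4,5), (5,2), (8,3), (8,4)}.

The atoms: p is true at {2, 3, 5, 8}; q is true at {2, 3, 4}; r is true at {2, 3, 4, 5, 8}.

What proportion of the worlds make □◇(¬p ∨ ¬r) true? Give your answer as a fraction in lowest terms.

2: no successors, so □◇(¬p ∨ ¬r) holds vacuously. ✓
3: successors {3}; ◇(¬p ∨ ¬r) there: 3:F. ✗
4: successors {4, 5}; ◇(¬p ∨ ¬r) there: 4:T, 5:F. ✗
5: successors {2}; ◇(¬p ∨ ¬r) there: 2:F. ✗
8: successors {3, 4}; ◇(¬p ∨ ¬r) there: 3:F, 4:T. ✗
That's 1 of 5 worlds, so 1/5.

1/5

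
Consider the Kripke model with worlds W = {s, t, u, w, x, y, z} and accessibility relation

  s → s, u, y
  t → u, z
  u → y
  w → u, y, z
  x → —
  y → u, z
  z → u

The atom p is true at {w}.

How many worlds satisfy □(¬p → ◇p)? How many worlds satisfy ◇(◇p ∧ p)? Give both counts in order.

For □(¬p → ◇p):
s: successors {s, u, y}; ¬p → ◇p there: s:F, u:F, y:F. ✗
t: successors {u, z}; ¬p → ◇p there: u:F, z:F. ✗
u: successors {y}; ¬p → ◇p there: y:F. ✗
w: successors {u, y, z}; ¬p → ◇p there: u:F, y:F, z:F. ✗
x: no successors, so □(¬p → ◇p) holds vacuously. ✓
y: successors {u, z}; ¬p → ◇p there: u:F, z:F. ✗
z: successors {u}; ¬p → ◇p there: u:F. ✗
— 1 world.
For ◇(◇p ∧ p):
s: successors {s, u, y}; ◇p ∧ p there: s:F, u:F, y:F. ✗
t: successors {u, z}; ◇p ∧ p there: u:F, z:F. ✗
u: successors {y}; ◇p ∧ p there: y:F. ✗
w: successors {u, y, z}; ◇p ∧ p there: u:F, y:F, z:F. ✗
x: no successors, so ◇(◇p ∧ p) fails. ✗
y: successors {u, z}; ◇p ∧ p there: u:F, z:F. ✗
z: successors {u}; ◇p ∧ p there: u:F. ✗
— 0 worlds.

1 and 0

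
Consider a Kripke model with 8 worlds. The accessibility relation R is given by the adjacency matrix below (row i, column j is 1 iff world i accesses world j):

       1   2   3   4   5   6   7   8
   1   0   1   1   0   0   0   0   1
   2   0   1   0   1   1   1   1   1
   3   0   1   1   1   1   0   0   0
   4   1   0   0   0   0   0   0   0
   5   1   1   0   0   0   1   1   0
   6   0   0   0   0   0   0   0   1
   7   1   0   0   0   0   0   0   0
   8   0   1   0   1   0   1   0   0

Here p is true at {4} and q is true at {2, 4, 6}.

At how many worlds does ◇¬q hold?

7

1: successors {2, 3, 8}; ¬q there: 2:F, 3:T, 8:T. ✓
2: successors {2, 4, 5, 6, 7, 8}; ¬q there: 2:F, 4:F, 5:T, 6:F, 7:T, 8:T. ✓
3: successors {2, 3, 4, 5}; ¬q there: 2:F, 3:T, 4:F, 5:T. ✓
4: successors {1}; ¬q there: 1:T. ✓
5: successors {1, 2, 6, 7}; ¬q there: 1:T, 2:F, 6:F, 7:T. ✓
6: successors {8}; ¬q there: 8:T. ✓
7: successors {1}; ¬q there: 1:T. ✓
8: successors {2, 4, 6}; ¬q there: 2:F, 4:F, 6:F. ✗
Satisfying worlds: {1, 2, 3, 4, 5, 6, 7}.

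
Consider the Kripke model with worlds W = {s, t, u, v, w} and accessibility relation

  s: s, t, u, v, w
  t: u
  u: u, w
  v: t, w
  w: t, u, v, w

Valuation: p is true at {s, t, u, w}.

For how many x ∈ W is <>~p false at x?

s: successors {s, t, u, v, w}; ~p there: s:F, t:F, u:F, v:T, w:F. ✓
t: successors {u}; ~p there: u:F. ✗
u: successors {u, w}; ~p there: u:F, w:F. ✗
v: successors {t, w}; ~p there: t:F, w:F. ✗
w: successors {t, u, v, w}; ~p there: t:F, u:F, v:T, w:F. ✓
Satisfying worlds: {s, w}.
So <>~p fails at the other 3 worlds.

3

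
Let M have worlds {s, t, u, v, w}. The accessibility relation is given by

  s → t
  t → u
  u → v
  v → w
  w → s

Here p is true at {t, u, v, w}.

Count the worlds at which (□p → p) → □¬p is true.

2

s: □p → p is F, □¬p is F. ✓
t: □p → p is T, □¬p is F. ✗
u: □p → p is T, □¬p is F. ✗
v: □p → p is T, □¬p is F. ✗
w: □p → p is T, □¬p is T. ✓
Satisfying worlds: {s, w}.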